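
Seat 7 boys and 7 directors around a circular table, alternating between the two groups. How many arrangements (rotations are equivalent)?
Fix one of the boys: (7-1)! ways for the remaining boys, × 7! ways for the directors = 720 × 5040 = 3628800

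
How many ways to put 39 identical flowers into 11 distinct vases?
C(39+11-1, 11-1) = C(49, 10) = 8217822536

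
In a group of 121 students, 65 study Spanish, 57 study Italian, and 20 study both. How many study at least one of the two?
|A∪B| = |A| + |B| - |A∩B| = 65 + 57 - 20 = 102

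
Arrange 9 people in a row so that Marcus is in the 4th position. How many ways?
Fix one position: (9-1)! = 40320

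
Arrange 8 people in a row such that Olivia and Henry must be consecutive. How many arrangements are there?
Treat the 2 as one block: (8-2+1)! × 2! = 5040 × 2 = 10080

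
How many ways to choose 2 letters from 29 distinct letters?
C(29,2) = 29!/(2!×27!) = 406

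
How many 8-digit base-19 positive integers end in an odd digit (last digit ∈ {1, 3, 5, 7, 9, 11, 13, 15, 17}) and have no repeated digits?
Last∈{1,3,5,7,9,11,13,15,17}. Last=0: 0. Last nonzero: 9×17×P(17,6) = 1363340160. Total = 1363340160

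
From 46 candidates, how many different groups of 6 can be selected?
C(46,6) = 46!/(6!×40!) = 9366819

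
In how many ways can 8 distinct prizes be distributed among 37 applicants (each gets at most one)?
P(37,8) = 37!/(37-8)! = 1556675366400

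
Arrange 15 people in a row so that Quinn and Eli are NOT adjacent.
Total - adjacent = 15! - (15-1)!×2 = 1307674368000 - 174356582400 = 1133317785600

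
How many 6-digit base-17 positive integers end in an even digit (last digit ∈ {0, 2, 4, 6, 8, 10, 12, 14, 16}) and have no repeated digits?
Last∈{0,2,4,6,8,10,12,14,16}. Last=0: 524160. Last nonzero: 8×15×P(15,4) = 3931200. Total = 4455360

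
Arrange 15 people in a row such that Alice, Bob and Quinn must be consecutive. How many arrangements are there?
Treat the 3 as one block: (15-3+1)! × 3! = 6227020800 × 6 = 37362124800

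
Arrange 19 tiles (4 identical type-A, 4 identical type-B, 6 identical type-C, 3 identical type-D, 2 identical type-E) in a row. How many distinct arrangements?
19! / (4! × 4! × 6! × 3! × 2!) = 24443218800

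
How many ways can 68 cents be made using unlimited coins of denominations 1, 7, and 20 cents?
Coefficient of x^68 in 1/(1-x^1) · 1/(1-x^7) · 1/(1-x^20). Case on j = number of 20-cent coins (j = 0..3); remainder r = 68 - 20j is made from {1,7} in ⌊r/7⌋+1 ways. r = 68, 48, 28, 8 → 10 + 7 + 5 + 2 = 24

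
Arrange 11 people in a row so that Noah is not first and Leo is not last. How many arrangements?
By inclusion-exclusion: 11! - 2×(11-1)! + (11-2)! = 39916800 - 7257600 + 362880 = 33022080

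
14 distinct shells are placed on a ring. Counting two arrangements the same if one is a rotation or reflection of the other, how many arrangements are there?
(14-1)!/2 = 6227020800/2 = 3113510400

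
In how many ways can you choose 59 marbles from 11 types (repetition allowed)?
C(59+11-1, 11-1) = C(69, 10) = 340032449328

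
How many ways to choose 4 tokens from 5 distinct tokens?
C(5,4) = 5!/(4!×1!) = 5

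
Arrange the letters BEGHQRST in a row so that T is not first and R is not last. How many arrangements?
By inclusion-exclusion: 8! - 2×(8-1)! + (8-2)! = 40320 - 10080 + 720 = 30960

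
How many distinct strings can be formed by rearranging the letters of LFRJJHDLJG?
10! / (1! × 1! × 2! × 1! × 1! × 3! × 1!) = 302400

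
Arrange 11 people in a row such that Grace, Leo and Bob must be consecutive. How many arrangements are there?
Treat the 3 as one block: (11-3+1)! × 3! = 362880 × 6 = 2177280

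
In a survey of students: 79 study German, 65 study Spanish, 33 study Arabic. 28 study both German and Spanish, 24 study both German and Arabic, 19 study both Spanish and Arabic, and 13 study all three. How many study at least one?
|A∪B∪C| = 79+65+33-28-24-19+13 = 119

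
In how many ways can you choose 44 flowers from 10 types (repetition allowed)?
C(44+10-1, 10-1) = C(53, 9) = 4431613550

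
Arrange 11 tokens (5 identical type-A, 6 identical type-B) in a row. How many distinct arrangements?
11! / (5! × 6!) = 462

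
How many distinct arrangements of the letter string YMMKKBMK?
8! / (3! × 1! × 3! × 1!) = 1120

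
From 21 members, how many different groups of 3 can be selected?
C(21,3) = 21!/(3!×18!) = 1330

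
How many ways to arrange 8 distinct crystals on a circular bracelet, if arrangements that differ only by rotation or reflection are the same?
(8-1)!/2 = 5040/2 = 2520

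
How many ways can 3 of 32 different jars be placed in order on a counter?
P(32,3) = 32!/(32-3)! = 29760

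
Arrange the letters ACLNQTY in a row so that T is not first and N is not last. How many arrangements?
By inclusion-exclusion: 7! - 2×(7-1)! + (7-2)! = 5040 - 1440 + 120 = 3720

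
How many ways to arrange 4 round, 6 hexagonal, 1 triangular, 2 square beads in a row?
13! / (4! × 6! × 1! × 2!) = 180180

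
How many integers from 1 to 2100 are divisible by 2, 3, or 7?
⌊2100/2⌋+⌊2100/3⌋+⌊2100/7⌋ - ⌊2100/6⌋-⌊2100/14⌋-⌊2100/21⌋ + ⌊2100/42⌋ = 1050+700+300 - 350-150-100 + 50 = 1500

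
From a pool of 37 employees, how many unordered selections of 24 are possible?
C(37,24) = 37!/(24!×13!) = 3562467300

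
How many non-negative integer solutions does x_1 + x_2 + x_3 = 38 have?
C(38+3-1, 3-1) = C(40, 2) = 780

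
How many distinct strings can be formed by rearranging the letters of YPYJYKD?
7! / (1! × 1! × 1! × 3! × 1!) = 840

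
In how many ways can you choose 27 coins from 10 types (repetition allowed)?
C(27+10-1, 10-1) = C(36, 9) = 94143280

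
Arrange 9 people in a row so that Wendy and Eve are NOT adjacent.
Total - adjacent = 9! - (9-1)!×2 = 362880 - 80640 = 282240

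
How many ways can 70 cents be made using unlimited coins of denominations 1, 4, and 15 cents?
Coefficient of x^70 in 1/(1-x^1) · 1/(1-x^4) · 1/(1-x^15). Case on j = number of 15-cent coins (j = 0..4); remainder r = 70 - 15j is made from {1,4} in ⌊r/4⌋+1 ways. r = 70, 55, 40, 25, 10 → 18 + 14 + 11 + 7 + 3 = 53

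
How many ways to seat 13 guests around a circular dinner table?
Circular: fix one position, arrange the rest. (13-1)! = 479001600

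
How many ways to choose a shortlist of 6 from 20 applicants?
C(20,6) = 20!/(6!×14!) = 38760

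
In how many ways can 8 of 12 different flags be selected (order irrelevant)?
C(12,8) = 12!/(8!×4!) = 495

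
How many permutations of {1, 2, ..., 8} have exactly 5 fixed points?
Choose the 5 fixed points C(8,5) = 56, derange the rest: !3 = Σ_{j=0}^{3} (-1)^j·3!/j! = 6 - 6 + 3 - 1 = 2. Product = 56 × 2 = 112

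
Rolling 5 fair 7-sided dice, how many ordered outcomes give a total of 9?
Coefficient of x^9 in (x + x² + ... + x^7)^5. By inclusion-exclusion on dice exceeding 7: Σ_j (-1)^j C(5,j)·C(9-1-7j, 4) = C(5,0)·C(8,4) = 1·70 = 70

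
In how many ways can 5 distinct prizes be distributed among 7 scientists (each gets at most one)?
P(7,5) = 7!/(7-5)! = 2520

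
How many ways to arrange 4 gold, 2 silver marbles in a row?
6! / (4! × 2!) = 15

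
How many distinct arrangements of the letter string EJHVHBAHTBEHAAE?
15! / (3! × 1! × 1! × 1! × 4! × 3! × 2!) = 756756000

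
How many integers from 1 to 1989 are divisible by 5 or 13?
⌊1989/5⌋ + ⌊1989/13⌋ - ⌊1989/65⌋ = 397 + 153 - 30 = 520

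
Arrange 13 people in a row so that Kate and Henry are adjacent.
Treat as block: (13-1)! × 2! = 479001600 × 2 = 958003200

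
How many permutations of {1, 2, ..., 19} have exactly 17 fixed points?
Choose the 17 fixed points C(19,17) = 171, derange the rest: !2 = Σ_{j=0}^{2} (-1)^j·2!/j! = 2 - 2 + 1 = 1. Product = 171 × 1 = 171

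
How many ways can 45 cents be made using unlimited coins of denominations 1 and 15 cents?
Coefficient of x^45 in 1/(1-x^1) · 1/(1-x^15). Use j coins of 15 for j = 0..⌊45/15⌋ = 3, the rest in 1s: 3 + 1 = 4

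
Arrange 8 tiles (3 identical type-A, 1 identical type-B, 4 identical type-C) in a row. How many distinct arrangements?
8! / (3! × 1! × 4!) = 280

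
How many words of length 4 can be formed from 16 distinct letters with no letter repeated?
P(16,4) = 16!/(16-4)! = 43680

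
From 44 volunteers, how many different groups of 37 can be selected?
C(44,37) = 44!/(37!×7!) = 38320568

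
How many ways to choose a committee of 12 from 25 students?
C(25,12) = 25!/(12!×13!) = 5200300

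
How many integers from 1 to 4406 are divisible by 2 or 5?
⌊4406/2⌋ + ⌊4406/5⌋ - ⌊4406/10⌋ = 2203 + 881 - 440 = 2644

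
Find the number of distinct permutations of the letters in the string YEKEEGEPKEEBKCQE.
16! / (1! × 1! × 7! × 1! × 1! × 3! × 1! × 1!) = 691891200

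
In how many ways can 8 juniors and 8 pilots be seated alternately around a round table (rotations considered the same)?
Fix one of the juniors: (8-1)! ways for the remaining juniors, × 8! ways for the pilots = 5040 × 40320 = 203212800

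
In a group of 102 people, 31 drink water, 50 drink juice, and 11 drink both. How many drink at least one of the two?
|A∪B| = |A| + |B| - |A∩B| = 31 + 50 - 11 = 70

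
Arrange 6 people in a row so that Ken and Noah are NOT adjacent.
Total - adjacent = 6! - (6-1)!×2 = 720 - 240 = 480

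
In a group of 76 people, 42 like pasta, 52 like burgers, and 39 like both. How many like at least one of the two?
|A∪B| = |A| + |B| - |A∩B| = 42 + 52 - 39 = 55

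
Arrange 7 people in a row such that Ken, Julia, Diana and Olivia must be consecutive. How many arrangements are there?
Treat the 4 as one block: (7-4+1)! × 4! = 24 × 24 = 576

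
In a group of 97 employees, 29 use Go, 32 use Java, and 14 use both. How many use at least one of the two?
|A∪B| = |A| + |B| - |A∩B| = 29 + 32 - 14 = 47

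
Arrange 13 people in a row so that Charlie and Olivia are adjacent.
Treat as block: (13-1)! × 2! = 479001600 × 2 = 958003200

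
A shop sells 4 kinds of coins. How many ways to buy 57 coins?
C(57+4-1, 4-1) = C(60, 3) = 34220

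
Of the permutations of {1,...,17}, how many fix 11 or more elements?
Exactly j fixed points: C(17,j)·!(17-j); sum over j ≥ 11 (derangement numbers via !m = (m-1)·(!(m-1) + !(m-2)): !0..!6 = 1, 0, 1, 2, 9, 44, 265). Σ_{j=11}^{17} C(17,j)·!(17-j) = C(17,11)·!6 + C(17,12)·!5 + C(17,13)·!4 + C(17,14)·!3 + C(17,15)·!2 + C(17,16)·!1 + C(17,17)·!0 = 12376·265 + 6188·44 + 2380·9 + 680·2 + 136·1 + 17·0 + 1·1 = 3574829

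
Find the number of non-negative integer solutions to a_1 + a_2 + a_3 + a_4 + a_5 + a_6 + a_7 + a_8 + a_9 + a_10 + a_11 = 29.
C(29+11-1, 11-1) = C(39, 10) = 635745396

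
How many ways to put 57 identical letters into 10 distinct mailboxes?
C(57+10-1, 10-1) = C(66, 9) = 37014131440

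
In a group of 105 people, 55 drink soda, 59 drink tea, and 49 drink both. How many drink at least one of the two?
|A∪B| = |A| + |B| - |A∩B| = 55 + 59 - 49 = 65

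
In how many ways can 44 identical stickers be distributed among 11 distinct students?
C(44+11-1, 11-1) = C(54, 10) = 23930713170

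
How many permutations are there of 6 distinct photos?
6! = 720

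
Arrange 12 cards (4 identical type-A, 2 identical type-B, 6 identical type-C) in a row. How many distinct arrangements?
12! / (4! × 2! × 6!) = 13860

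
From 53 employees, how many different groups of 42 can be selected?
C(53,42) = 53!/(42!×11!) = 76223753060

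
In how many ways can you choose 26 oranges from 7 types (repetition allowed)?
C(26+7-1, 7-1) = C(32, 6) = 906192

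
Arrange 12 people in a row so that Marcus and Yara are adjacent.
Treat as block: (12-1)! × 2! = 39916800 × 2 = 79833600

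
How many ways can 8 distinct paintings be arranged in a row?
8! = 40320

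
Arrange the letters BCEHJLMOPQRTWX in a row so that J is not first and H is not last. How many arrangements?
By inclusion-exclusion: 14! - 2×(14-1)! + (14-2)! = 87178291200 - 12454041600 + 479001600 = 75203251200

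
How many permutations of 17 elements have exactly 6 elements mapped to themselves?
Choose the 6 fixed points C(17,6) = 12376, derange the rest: !11 = Σ_{j=0}^{11} (-1)^j·11!/j! = 39916800 - 39916800 + 19958400 - 6652800 + 1663200 - 332640 + 55440 - 7920 + 990 - 110 + 11 - 1 = 14684570. Product = 12376 × 14684570 = 181736238320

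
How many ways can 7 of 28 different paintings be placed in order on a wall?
P(28,7) = 28!/(28-7)! = 5967561600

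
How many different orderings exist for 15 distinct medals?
15! = 1307674368000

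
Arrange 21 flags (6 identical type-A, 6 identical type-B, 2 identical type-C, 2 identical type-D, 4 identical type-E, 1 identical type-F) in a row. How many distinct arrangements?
21! / (6! × 6! × 2! × 2! × 4! × 1!) = 1026615189600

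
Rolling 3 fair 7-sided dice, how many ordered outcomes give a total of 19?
Coefficient of x^19 in (x + x² + ... + x^7)^3. By inclusion-exclusion on dice exceeding 7: Σ_j (-1)^j C(3,j)·C(19-1-7j, 2) = C(3,0)·C(18,2) - C(3,1)·C(11,2) + C(3,2)·C(4,2) = 1·153 - 3·55 + 3·6 = 6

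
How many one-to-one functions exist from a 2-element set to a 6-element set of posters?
P(6,2) = 6!/(6-2)! = 30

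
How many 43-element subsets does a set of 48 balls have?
C(48,43) = 48!/(43!×5!) = 1712304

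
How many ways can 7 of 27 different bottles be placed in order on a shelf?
P(27,7) = 27!/(27-7)! = 4475671200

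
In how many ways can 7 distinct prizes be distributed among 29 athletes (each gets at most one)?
P(29,7) = 29!/(29-7)! = 7866331200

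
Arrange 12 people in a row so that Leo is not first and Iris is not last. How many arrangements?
By inclusion-exclusion: 12! - 2×(12-1)! + (12-2)! = 479001600 - 79833600 + 3628800 = 402796800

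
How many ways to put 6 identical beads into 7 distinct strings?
C(6+7-1, 7-1) = C(12, 6) = 924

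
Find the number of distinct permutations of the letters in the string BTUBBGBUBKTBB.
13! / (7! × 2! × 1! × 1! × 2!) = 308880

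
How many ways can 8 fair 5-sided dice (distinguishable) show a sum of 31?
Coefficient of x^31 in (x + x² + ... + x^5)^8. By inclusion-exclusion on dice exceeding 5: Σ_j (-1)^j C(8,j)·C(31-1-5j, 7) = C(8,0)·C(30,7) - C(8,1)·C(25,7) + C(8,2)·C(20,7) - C(8,3)·C(15,7) + C(8,4)·C(10,7) = 1·2035800 - 8·480700 + 28·77520 - 56·6435 + 70·120 = 8800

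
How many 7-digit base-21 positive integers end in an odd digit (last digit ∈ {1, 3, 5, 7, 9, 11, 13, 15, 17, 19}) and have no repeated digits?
Last∈{1,3,5,7,9,11,13,15,17,19}. Last=0: 0. Last nonzero: 10×19×P(19,5) = 265118400. Total = 265118400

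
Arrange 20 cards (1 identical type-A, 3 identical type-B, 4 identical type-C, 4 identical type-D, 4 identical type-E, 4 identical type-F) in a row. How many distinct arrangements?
20! / (1! × 3! × 4! × 4! × 4! × 4!) = 1222160940000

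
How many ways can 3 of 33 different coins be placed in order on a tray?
P(33,3) = 33!/(33-3)! = 32736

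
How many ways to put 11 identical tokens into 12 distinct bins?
C(11+12-1, 12-1) = C(22, 11) = 705432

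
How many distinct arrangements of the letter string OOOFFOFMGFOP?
12! / (1! × 5! × 1! × 1! × 4!) = 166320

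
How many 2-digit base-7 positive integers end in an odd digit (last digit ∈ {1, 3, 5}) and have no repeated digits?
Last∈{1,3,5}. Last=0: 0. Last nonzero: 3×5×P(5,0) = 15. Total = 15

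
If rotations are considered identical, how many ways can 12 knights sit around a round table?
Circular: fix one position, arrange the rest. (12-1)! = 39916800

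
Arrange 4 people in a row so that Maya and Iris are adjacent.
Treat as block: (4-1)! × 2! = 6 × 2 = 12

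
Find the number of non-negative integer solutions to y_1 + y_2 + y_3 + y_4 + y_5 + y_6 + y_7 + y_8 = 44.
C(44+8-1, 8-1) = C(51, 7) = 115775100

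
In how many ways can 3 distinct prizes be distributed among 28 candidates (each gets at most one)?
P(28,3) = 28!/(28-3)! = 19656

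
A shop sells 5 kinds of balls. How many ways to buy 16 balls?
C(16+5-1, 5-1) = C(20, 4) = 4845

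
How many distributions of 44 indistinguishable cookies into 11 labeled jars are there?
C(44+11-1, 11-1) = C(54, 10) = 23930713170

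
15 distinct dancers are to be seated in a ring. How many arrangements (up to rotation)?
Circular: fix one position, arrange the rest. (15-1)! = 87178291200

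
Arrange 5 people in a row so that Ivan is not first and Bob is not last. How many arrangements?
By inclusion-exclusion: 5! - 2×(5-1)! + (5-2)! = 120 - 48 + 6 = 78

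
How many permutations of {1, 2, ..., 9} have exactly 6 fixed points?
Choose the 6 fixed points C(9,6) = 84, derange the rest: !3 = Σ_{j=0}^{3} (-1)^j·3!/j! = 6 - 6 + 3 - 1 = 2. Product = 84 × 2 = 168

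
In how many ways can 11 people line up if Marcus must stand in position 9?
Fix one position: (11-1)! = 3628800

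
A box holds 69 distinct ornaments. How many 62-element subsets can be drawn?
C(69,62) = 69!/(62!×7!) = 1078897248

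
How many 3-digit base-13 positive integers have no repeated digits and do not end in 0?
Last digit: 12 nonzero choices. First digit: 11 (nonzero, ≠last). Middle 1: P(11,1) = 11. Total = 1452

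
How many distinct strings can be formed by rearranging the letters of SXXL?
4! / (2! × 1! × 1!) = 12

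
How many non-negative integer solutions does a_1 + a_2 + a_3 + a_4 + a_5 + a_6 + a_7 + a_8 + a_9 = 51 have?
C(51+9-1, 9-1) = C(59, 8) = 2217471399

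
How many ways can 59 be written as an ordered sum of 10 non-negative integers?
C(59+10-1, 10-1) = C(68, 9) = 49280065120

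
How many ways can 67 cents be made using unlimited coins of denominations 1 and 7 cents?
Coefficient of x^67 in 1/(1-x^1) · 1/(1-x^7). Use j coins of 7 for j = 0..⌊67/7⌋ = 9, the rest in 1s: 9 + 1 = 10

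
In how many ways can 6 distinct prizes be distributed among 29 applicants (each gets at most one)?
P(29,6) = 29!/(29-6)! = 342014400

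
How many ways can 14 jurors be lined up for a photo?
14! = 87178291200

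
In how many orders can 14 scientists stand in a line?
14! = 87178291200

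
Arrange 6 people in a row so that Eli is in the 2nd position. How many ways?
Fix one position: (6-1)! = 120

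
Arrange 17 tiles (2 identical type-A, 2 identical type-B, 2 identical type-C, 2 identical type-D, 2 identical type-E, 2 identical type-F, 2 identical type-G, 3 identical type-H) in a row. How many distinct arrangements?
17! / (2! × 2! × 2! × 2! × 2! × 2! × 2! × 3!) = 463134672000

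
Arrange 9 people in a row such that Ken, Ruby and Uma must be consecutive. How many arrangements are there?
Treat the 3 as one block: (9-3+1)! × 3! = 5040 × 6 = 30240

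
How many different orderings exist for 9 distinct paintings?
9! = 362880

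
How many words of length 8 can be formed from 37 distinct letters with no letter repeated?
P(37,8) = 37!/(37-8)! = 1556675366400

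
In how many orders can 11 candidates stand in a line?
11! = 39916800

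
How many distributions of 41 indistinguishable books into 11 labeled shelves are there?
C(41+11-1, 11-1) = C(51, 10) = 12777711870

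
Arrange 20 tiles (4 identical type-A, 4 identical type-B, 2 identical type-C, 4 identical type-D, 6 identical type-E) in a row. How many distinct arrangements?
20! / (4! × 4! × 2! × 4! × 6!) = 122216094000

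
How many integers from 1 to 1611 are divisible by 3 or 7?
⌊1611/3⌋ + ⌊1611/7⌋ - ⌊1611/21⌋ = 537 + 230 - 76 = 691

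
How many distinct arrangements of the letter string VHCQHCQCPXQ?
11! / (3! × 2! × 1! × 1! × 1! × 3!) = 554400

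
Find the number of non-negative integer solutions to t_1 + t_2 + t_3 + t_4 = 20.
C(20+4-1, 4-1) = C(23, 3) = 1771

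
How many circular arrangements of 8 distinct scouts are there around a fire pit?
Circular: fix one position, arrange the rest. (8-1)! = 5040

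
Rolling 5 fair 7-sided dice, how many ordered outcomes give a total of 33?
Coefficient of x^33 in (x + x² + ... + x^7)^5. By inclusion-exclusion on dice exceeding 7: Σ_j (-1)^j C(5,j)·C(33-1-7j, 4) = C(5,0)·C(32,4) - C(5,1)·C(25,4) + C(5,2)·C(18,4) - C(5,3)·C(11,4) + C(5,4)·C(4,4) = 1·35960 - 5·12650 + 10·3060 - 10·330 + 5·1 = 15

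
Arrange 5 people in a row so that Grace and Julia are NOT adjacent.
Total - adjacent = 5! - (5-1)!×2 = 120 - 48 = 72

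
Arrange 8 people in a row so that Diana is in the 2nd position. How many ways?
Fix one position: (8-1)! = 5040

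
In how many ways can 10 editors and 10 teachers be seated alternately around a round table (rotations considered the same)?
Fix one of the editors: (10-1)! ways for the remaining editors, × 10! ways for the teachers = 362880 × 3628800 = 1316818944000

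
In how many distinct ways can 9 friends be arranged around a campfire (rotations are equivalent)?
Circular: fix one position, arrange the rest. (9-1)! = 40320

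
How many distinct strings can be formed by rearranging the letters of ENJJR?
5! / (1! × 1! × 2! × 1!) = 60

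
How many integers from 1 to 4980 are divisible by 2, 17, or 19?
⌊4980/2⌋+⌊4980/17⌋+⌊4980/19⌋ - ⌊4980/34⌋-⌊4980/38⌋-⌊4980/323⌋ + ⌊4980/646⌋ = 2490+292+262 - 146-131-15 + 7 = 2759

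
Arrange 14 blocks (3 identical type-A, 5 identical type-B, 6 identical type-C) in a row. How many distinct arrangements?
14! / (3! × 5! × 6!) = 168168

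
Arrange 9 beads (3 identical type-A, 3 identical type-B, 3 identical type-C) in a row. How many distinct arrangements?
9! / (3! × 3! × 3!) = 1680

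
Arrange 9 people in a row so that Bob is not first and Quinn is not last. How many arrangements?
By inclusion-exclusion: 9! - 2×(9-1)! + (9-2)! = 362880 - 80640 + 5040 = 287280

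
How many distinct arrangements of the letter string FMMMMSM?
7! / (1! × 1! × 5!) = 42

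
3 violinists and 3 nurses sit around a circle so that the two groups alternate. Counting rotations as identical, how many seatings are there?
Fix one of the violinists: (3-1)! ways for the remaining violinists, × 3! ways for the nurses = 2 × 6 = 12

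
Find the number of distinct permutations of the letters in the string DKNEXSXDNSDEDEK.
15! / (3! × 2! × 2! × 4! × 2! × 2!) = 567567000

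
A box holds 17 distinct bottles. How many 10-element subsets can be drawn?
C(17,10) = 17!/(10!×7!) = 19448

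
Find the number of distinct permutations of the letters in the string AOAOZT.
6! / (1! × 1! × 2! × 2!) = 180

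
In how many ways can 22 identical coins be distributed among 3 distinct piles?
C(22+3-1, 3-1) = C(24, 2) = 276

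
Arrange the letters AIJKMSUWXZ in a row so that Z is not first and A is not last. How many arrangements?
By inclusion-exclusion: 10! - 2×(10-1)! + (10-2)! = 3628800 - 725760 + 40320 = 2943360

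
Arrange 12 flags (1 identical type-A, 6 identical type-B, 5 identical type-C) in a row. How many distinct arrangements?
12! / (1! × 6! × 5!) = 5544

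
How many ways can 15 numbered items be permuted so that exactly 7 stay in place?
Choose the 7 fixed points C(15,7) = 6435, derange the rest: !8 = Σ_{j=0}^{8} (-1)^j·8!/j! = 40320 - 40320 + 20160 - 6720 + 1680 - 336 + 56 - 8 + 1 = 14833. Product = 6435 × 14833 = 95450355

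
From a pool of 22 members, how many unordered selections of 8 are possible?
C(22,8) = 22!/(8!×14!) = 319770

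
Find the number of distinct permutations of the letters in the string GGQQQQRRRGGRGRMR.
16! / (4! × 5! × 1! × 6!) = 10090080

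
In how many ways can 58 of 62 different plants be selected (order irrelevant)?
C(62,58) = 62!/(58!×4!) = 557845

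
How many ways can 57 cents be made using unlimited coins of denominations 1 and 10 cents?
Coefficient of x^57 in 1/(1-x^1) · 1/(1-x^10). Use j coins of 10 for j = 0..⌊57/10⌋ = 5, the rest in 1s: 5 + 1 = 6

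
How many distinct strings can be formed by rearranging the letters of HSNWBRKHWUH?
11! / (1! × 1! × 1! × 1! × 3! × 1! × 2! × 1!) = 3326400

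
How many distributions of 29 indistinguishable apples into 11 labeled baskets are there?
C(29+11-1, 11-1) = C(39, 10) = 635745396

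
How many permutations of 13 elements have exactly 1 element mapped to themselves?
Choose the 1 fixed point C(13,1) = 13, derange the rest: !12 = Σ_{j=0}^{12} (-1)^j·12!/j! = 479001600 - 479001600 + 239500800 - 79833600 + 19958400 - 3991680 + 665280 - 95040 + 11880 - 1320 + 132 - 12 + 1 = 176214841. Product = 13 × 176214841 = 2290792933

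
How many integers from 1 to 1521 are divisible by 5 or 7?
⌊1521/5⌋ + ⌊1521/7⌋ - ⌊1521/35⌋ = 304 + 217 - 43 = 478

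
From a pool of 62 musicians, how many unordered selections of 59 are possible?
C(62,59) = 62!/(59!×3!) = 37820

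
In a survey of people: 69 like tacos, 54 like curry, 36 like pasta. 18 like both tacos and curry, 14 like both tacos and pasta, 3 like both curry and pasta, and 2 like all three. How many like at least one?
|A∪B∪C| = 69+54+36-18-14-3+2 = 126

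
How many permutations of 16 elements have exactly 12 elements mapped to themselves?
Choose the 12 fixed points C(16,12) = 1820, derange the rest: !4 = Σ_{j=0}^{4} (-1)^j·4!/j! = 24 - 24 + 12 - 4 + 1 = 9. Product = 1820 × 9 = 16380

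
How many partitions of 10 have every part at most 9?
Let r_j(i) = number of partitions of i into parts ≤ j, for i = 0..10. r_1(i) = 1 for all i; r_j(i) = r_{j-1}(i) + r_j(i-j). Rows j = 2..9: ≤2: 1 1 2 2 3 3 4 4 5 5 6; ≤3: 1 1 2 3 4 5 7 8 10 12 14; ≤4: 1 1 2 3 5 6 9 11 15 18 23; ≤5: 1 1 2 3 5 7 10 13 18 23 30; ≤6: 1 1 2 3 5 7 11 14 20 26 35; ≤7: 1 1 2 3 5 7 11 15 21 28 38; ≤8: 1 1 2 3 5 7 11 15 22 29 40; ≤9: 1 1 2 3 5 7 11 15 22 30 41. r_9(10) = 41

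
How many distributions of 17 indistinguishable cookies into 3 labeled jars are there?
C(17+3-1, 3-1) = C(19, 2) = 171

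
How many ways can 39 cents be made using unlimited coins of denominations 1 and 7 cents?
Coefficient of x^39 in 1/(1-x^1) · 1/(1-x^7). Use j coins of 7 for j = 0..⌊39/7⌋ = 5, the rest in 1s: 5 + 1 = 6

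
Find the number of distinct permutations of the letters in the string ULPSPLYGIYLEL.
13! / (1! × 2! × 1! × 1! × 1! × 1! × 4! × 2!) = 64864800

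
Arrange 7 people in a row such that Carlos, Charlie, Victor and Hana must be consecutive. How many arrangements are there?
Treat the 4 as one block: (7-4+1)! × 4! = 24 × 24 = 576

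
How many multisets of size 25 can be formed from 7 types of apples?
C(25+7-1, 7-1) = C(31, 6) = 736281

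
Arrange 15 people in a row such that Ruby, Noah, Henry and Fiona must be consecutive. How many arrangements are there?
Treat the 4 as one block: (15-4+1)! × 4! = 479001600 × 24 = 11496038400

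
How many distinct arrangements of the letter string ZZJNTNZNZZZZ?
12! / (7! × 1! × 1! × 3!) = 15840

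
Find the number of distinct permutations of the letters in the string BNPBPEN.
7! / (2! × 2! × 1! × 2!) = 630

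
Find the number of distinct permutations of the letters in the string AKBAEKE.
7! / (1! × 2! × 2! × 2!) = 630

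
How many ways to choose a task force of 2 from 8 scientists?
C(8,2) = 8!/(2!×6!) = 28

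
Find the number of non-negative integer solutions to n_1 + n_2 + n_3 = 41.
C(41+3-1, 3-1) = C(43, 2) = 903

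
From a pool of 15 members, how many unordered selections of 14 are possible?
C(15,14) = 15!/(14!×1!) = 15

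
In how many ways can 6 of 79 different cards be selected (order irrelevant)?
C(79,6) = 79!/(6!×73!) = 277962685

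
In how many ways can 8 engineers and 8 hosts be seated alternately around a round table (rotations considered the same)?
Fix one of the engineers: (8-1)! ways for the remaining engineers, × 8! ways for the hosts = 5040 × 40320 = 203212800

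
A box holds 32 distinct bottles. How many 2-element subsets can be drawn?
C(32,2) = 32!/(2!×30!) = 496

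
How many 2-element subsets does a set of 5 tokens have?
C(5,2) = 5!/(2!×3!) = 10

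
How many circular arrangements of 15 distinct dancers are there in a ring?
Circular: fix one position, arrange the rest. (15-1)! = 87178291200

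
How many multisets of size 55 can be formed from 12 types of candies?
C(55+12-1, 12-1) = C(66, 11) = 1074082795968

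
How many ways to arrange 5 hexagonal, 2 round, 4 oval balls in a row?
11! / (5! × 2! × 4!) = 6930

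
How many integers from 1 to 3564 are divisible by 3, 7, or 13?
⌊3564/3⌋+⌊3564/7⌋+⌊3564/13⌋ - ⌊3564/21⌋-⌊3564/39⌋-⌊3564/91⌋ + ⌊3564/273⌋ = 1188+509+274 - 169-91-39 + 13 = 1685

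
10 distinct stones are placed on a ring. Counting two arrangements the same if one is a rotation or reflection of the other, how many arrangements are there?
(10-1)!/2 = 362880/2 = 181440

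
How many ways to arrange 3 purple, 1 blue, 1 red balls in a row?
5! / (3! × 1! × 1!) = 20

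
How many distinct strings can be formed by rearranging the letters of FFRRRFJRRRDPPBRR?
16! / (3! × 2! × 1! × 1! × 8! × 1!) = 43243200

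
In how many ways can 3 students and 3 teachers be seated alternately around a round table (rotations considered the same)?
Fix one of the students: (3-1)! ways for the remaining students, × 3! ways for the teachers = 2 × 6 = 12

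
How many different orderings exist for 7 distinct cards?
7! = 5040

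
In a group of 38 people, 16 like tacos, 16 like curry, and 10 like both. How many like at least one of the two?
|A∪B| = |A| + |B| - |A∩B| = 16 + 16 - 10 = 22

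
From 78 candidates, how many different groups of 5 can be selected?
C(78,5) = 78!/(5!×73!) = 21111090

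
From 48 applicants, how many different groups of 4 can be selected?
C(48,4) = 48!/(4!×44!) = 194580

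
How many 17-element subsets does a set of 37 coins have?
C(37,17) = 37!/(17!×20!) = 15905368710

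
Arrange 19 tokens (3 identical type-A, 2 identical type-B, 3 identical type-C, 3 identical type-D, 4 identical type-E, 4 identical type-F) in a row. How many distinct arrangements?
19! / (3! × 2! × 3! × 3! × 4! × 4!) = 488864376000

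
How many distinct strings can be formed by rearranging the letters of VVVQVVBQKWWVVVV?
15! / (2! × 9! × 1! × 2! × 1!) = 900900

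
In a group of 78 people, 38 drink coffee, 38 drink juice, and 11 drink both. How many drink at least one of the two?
|A∪B| = |A| + |B| - |A∩B| = 38 + 38 - 11 = 65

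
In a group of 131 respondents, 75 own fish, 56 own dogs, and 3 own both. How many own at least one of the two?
|A∪B| = |A| + |B| - |A∩B| = 75 + 56 - 3 = 128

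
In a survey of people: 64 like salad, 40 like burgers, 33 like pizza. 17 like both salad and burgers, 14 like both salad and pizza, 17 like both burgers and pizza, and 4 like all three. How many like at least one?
|A∪B∪C| = 64+40+33-17-14-17+4 = 93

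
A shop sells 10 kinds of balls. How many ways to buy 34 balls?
C(34+10-1, 10-1) = C(43, 9) = 563921995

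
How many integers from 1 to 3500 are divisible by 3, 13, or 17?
⌊3500/3⌋+⌊3500/13⌋+⌊3500/17⌋ - ⌊3500/39⌋-⌊3500/51⌋-⌊3500/221⌋ + ⌊3500/663⌋ = 1166+269+205 - 89-68-15 + 5 = 1473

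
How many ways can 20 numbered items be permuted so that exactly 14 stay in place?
Choose the 14 fixed points C(20,14) = 38760, derange the rest: !6 = Σ_{j=0}^{6} (-1)^j·6!/j! = 720 - 720 + 360 - 120 + 30 - 6 + 1 = 265. Product = 38760 × 265 = 10271400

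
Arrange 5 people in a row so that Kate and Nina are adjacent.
Treat as block: (5-1)! × 2! = 24 × 2 = 48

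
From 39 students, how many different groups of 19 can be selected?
C(39,19) = 39!/(19!×20!) = 68923264410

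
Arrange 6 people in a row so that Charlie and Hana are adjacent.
Treat as block: (6-1)! × 2! = 120 × 2 = 240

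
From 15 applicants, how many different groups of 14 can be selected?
C(15,14) = 15!/(14!×1!) = 15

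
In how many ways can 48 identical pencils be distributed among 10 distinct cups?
C(48+10-1, 10-1) = C(57, 9) = 8996462475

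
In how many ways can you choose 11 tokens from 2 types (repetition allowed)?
C(11+2-1, 2-1) = C(12, 1) = 12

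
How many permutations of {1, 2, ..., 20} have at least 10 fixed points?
Exactly j fixed points: C(20,j)·!(20-j); sum over j ≥ 10 (derangement numbers via !m = (m-1)·(!(m-1) + !(m-2)): !0..!10 = 1, 0, 1, 2, 9, 44, 265, 1854, 14833, 133496, 1334961). Σ_{j=10}^{20} C(20,j)·!(20-j) = C(20,10)·!10 + C(20,11)·!9 + C(20,12)·!8 + C(20,13)·!7 + C(20,14)·!6 + C(20,15)·!5 + C(20,16)·!4 + C(20,17)·!3 + C(20,18)·!2 + C(20,19)·!1 + C(20,20)·!0 = 184756·1334961 + 167960·133496 + 125970·14833 + 77520·1854 + 38760·265 + 15504·44 + 4845·9 + 1140·2 + 190·1 + 20·0 + 1·1 = 271087277418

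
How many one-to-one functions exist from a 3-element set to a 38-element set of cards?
P(38,3) = 38!/(38-3)! = 50616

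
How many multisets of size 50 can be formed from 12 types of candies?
C(50+12-1, 12-1) = C(61, 11) = 418094152866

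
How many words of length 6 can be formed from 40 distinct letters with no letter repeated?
P(40,6) = 40!/(40-6)! = 2763633600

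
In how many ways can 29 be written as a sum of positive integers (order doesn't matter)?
Pentagonal recurrence p(n) = p(n-1) + p(n-2) - p(n-5) - p(n-7) + p(n-12) + p(n-15) - ... gives p(0..28) = 1, 1, 2, 3, 5, 7, 11, 15, 22, 30, 42, 56, 77, 101, 135, 176, 231, 297, 385, 490, 627, 792, 1002, 1255, 1575, 1958, 2436, 3010, 3718. p(29) = p(28) + p(27) - p(24) - p(22) + p(17) + p(14) - p(7) - p(3) = 3718 + 3010 - 1575 - 1002 + 297 + 135 - 15 - 3 = 4565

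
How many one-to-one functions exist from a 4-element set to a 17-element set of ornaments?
P(17,4) = 17!/(17-4)! = 57120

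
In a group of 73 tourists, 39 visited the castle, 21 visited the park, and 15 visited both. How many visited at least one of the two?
|A∪B| = |A| + |B| - |A∩B| = 39 + 21 - 15 = 45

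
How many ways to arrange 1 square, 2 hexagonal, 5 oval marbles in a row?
8! / (1! × 2! × 5!) = 168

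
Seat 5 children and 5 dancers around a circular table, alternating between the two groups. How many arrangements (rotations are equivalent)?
Fix one of the children: (5-1)! ways for the remaining children, × 5! ways for the dancers = 24 × 120 = 2880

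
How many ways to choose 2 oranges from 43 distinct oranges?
C(43,2) = 43!/(2!×41!) = 903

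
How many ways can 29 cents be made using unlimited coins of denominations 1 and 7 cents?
Coefficient of x^29 in 1/(1-x^1) · 1/(1-x^7). Use j coins of 7 for j = 0..⌊29/7⌋ = 4, the rest in 1s: 4 + 1 = 5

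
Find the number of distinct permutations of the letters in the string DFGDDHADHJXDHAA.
15! / (5! × 1! × 1! × 3! × 1! × 1! × 3!) = 302702400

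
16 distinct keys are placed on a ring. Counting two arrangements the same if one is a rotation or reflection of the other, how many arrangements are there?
(16-1)!/2 = 1307674368000/2 = 653837184000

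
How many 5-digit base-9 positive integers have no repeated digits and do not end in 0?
Last digit: 8 nonzero choices. First digit: 7 (nonzero, ≠last). Middle 3: P(7,3) = 210. Total = 11760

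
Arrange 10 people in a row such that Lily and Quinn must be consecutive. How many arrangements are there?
Treat the 2 as one block: (10-2+1)! × 2! = 362880 × 2 = 725760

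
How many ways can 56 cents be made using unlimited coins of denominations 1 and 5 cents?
Coefficient of x^56 in 1/(1-x^1) · 1/(1-x^5). Use j coins of 5 for j = 0..⌊56/5⌋ = 11, the rest in 1s: 11 + 1 = 12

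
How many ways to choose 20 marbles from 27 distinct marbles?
C(27,20) = 27!/(20!×7!) = 888030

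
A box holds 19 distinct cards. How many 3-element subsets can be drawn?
C(19,3) = 19!/(3!×16!) = 969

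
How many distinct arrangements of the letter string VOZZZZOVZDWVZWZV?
16! / (7! × 2! × 1! × 2! × 4!) = 43243200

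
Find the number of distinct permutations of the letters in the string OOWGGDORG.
9! / (1! × 1! × 3! × 1! × 3!) = 10080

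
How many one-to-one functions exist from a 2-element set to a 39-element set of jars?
P(39,2) = 39!/(39-2)! = 1482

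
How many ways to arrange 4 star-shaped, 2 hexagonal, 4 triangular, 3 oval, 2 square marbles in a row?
15! / (4! × 2! × 4! × 3! × 2!) = 94594500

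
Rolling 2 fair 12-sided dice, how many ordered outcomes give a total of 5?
Coefficient of x^5 in (x + x² + ... + x^12)^2. By inclusion-exclusion on dice exceeding 12: Σ_j (-1)^j C(2,j)·C(5-1-12j, 1) = C(2,0)·C(4,1) = 1·4 = 4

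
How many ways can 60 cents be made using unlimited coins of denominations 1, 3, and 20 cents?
Coefficient of x^60 in 1/(1-x^1) · 1/(1-x^3) · 1/(1-x^20). Case on j = number of 20-cent coins (j = 0..3); remainder r = 60 - 20j is made from {1,3} in ⌊r/3⌋+1 ways. r = 60, 40, 20, 0 → 21 + 14 + 7 + 1 = 43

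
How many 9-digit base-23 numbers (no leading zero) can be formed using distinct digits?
First digit: 22 choices (nonzero). Then descending: 22 × 22 × 21 × 20 × 19 × 18 × 17 × 16 × 15 = 283648780800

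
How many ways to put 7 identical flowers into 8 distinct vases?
C(7+8-1, 8-1) = C(14, 7) = 3432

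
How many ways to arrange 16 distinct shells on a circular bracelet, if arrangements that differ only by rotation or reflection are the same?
(16-1)!/2 = 1307674368000/2 = 653837184000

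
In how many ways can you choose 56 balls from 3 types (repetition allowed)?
C(56+3-1, 3-1) = C(58, 2) = 1653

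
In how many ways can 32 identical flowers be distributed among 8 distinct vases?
C(32+8-1, 8-1) = C(39, 7) = 15380937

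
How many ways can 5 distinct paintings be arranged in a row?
5! = 120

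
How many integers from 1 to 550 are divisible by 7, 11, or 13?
⌊550/7⌋+⌊550/11⌋+⌊550/13⌋ - ⌊550/77⌋-⌊550/91⌋-⌊550/143⌋ + ⌊550/1001⌋ = 78+50+42 - 7-6-3 + 0 = 154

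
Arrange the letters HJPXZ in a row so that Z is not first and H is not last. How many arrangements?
By inclusion-exclusion: 5! - 2×(5-1)! + (5-2)! = 120 - 48 + 6 = 78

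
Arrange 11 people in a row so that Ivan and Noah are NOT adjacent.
Total - adjacent = 11! - (11-1)!×2 = 39916800 - 7257600 = 32659200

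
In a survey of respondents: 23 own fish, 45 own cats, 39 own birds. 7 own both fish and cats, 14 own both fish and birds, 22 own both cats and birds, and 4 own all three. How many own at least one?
|A∪B∪C| = 23+45+39-7-14-22+4 = 68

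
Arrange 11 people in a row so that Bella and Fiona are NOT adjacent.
Total - adjacent = 11! - (11-1)!×2 = 39916800 - 7257600 = 32659200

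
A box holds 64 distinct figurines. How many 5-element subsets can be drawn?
C(64,5) = 64!/(5!×59!) = 7624512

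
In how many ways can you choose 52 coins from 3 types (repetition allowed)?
C(52+3-1, 3-1) = C(54, 2) = 1431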